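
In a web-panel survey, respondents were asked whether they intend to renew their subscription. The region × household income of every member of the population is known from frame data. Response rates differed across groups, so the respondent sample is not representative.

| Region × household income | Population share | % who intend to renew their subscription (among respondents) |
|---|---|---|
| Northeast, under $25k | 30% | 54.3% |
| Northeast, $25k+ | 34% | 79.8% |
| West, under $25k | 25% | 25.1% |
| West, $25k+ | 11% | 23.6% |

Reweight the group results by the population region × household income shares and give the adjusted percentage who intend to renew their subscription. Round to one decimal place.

Each cell contributes population-share × respondent value:
  Northeast, under $25k: 0.3 × 54.3 = 16.29
  Northeast, $25k+: 0.34 × 79.8 = 27.132
  West, under $25k: 0.25 × 25.1 = 6.275
  West, $25k+: 0.11 × 23.6 = 2.596
Post-stratified estimate = 52.293 → 52.3%.

52.3%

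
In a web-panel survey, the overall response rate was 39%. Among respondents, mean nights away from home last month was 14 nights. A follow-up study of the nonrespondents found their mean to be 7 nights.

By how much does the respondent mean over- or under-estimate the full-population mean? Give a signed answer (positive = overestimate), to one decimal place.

+4.3

Nonresponse fraction = 1 − 0.39 = 0.61.
Bias = (nonresponse fraction) × (respondent mean − nonrespondent mean)
     = 0.61 × (14 − 7) = 0.61 × 7 = 4.27.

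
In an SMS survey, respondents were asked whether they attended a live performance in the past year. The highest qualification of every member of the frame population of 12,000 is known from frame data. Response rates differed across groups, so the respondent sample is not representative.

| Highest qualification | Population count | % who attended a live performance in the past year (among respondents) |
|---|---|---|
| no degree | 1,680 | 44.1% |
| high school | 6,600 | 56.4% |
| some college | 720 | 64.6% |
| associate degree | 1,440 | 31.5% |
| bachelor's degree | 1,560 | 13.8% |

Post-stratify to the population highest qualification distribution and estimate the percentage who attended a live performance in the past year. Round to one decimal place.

46.6%

Reweight to the known highest qualification distribution:
  no degree: (1,680/12,000) × 44.1 = 6.174
  high school: (6,600/12,000) × 56.4 = 31.02
  some college: (720/12,000) × 64.6 = 3.876
  associate degree: (1,440/12,000) × 31.5 = 3.78
  bachelor's degree: (1,560/12,000) × 13.8 = 1.794
Post-stratified estimate = 46.644 → 46.6%.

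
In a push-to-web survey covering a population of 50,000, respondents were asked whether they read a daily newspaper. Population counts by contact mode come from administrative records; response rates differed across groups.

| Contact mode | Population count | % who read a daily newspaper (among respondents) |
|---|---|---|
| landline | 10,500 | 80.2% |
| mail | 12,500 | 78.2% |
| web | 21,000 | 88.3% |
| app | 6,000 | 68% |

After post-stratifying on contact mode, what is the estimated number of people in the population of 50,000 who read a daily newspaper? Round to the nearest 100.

40,800

Each cell contributes its population count × the respondent rate:
  landline: 10,500 × 80.2% = 8421
  mail: 12,500 × 78.2% = 9775
  web: 21,000 × 88.3% = 18,543
  app: 6,000 × 68% = 4080
Estimated total = 40,819 → 40,800.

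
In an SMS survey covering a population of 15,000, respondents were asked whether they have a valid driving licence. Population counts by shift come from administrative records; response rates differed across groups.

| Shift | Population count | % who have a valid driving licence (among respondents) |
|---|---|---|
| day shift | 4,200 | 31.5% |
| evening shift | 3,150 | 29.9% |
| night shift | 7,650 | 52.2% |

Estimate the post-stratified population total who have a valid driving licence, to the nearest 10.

6,260

Each cell contributes its population count × the respondent rate:
  day shift: 4,200 × 31.5% = 1323
  evening shift: 3,150 × 29.9% = 941.85
  night shift: 7,650 × 52.2% = 3993.3
Estimated total = 6258.15 → 6,260.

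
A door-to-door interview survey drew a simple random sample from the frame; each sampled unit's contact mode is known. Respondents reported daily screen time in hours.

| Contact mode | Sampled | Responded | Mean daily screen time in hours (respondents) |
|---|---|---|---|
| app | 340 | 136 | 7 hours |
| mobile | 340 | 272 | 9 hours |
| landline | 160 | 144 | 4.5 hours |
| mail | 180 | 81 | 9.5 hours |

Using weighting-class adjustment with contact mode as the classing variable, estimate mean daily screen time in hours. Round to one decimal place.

7.7

Class response rates: app 136/340 = 40%, mobile 272/340 = 80%, landline 144/160 = 90%, mail 81/180 = 45%.
Inverse-response-rate weighting restores each class to its sampled count, so class totals weight by n_sampled:
  app: 340 × 7 = 2380
  mobile: 340 × 9 = 3060
  landline: 160 × 4.5 = 720
  mail: 180 × 9.5 = 1710
Adjusted estimate = 7870 / 1,020 = 7.71569 → 7.7.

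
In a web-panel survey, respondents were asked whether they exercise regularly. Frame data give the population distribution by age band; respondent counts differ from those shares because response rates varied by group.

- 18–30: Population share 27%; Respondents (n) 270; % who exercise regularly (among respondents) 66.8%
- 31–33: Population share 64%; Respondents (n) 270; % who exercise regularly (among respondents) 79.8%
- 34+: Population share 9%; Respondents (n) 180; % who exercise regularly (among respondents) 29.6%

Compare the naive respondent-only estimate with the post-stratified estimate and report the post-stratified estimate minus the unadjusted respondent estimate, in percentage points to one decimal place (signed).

+9.4 percentage points

Naive respondent-only estimate (weights = respondent counts):
  (270/720)×66.8 + (270/720)×79.8 + (180/720)×29.6 = 62.375%
Reweighting by population age band shares:
  0.27×66.8 + 0.64×79.8 + 0.09×29.6 = 71.772%
Difference = 71.772 − 62.375 = 9.397 pp.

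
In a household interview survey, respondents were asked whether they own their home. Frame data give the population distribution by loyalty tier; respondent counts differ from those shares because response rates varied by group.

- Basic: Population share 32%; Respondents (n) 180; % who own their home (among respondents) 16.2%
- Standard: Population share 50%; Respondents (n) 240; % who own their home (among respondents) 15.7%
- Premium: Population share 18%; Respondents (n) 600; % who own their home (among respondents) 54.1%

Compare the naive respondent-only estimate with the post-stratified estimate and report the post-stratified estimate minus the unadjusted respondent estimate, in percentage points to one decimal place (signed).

-15.6 percentage points

Without adjustment, the pooled respondent share is:
  (180/1020)×16.2 + (240/1020)×15.7 + (600/1020)×54.1 = 38.3765%
Post-stratified estimate weights by population shares:
  0.32×16.2 + 0.5×15.7 + 0.18×54.1 = 22.772%
Difference = 22.772 − 38.3765 = -15.6045 pp.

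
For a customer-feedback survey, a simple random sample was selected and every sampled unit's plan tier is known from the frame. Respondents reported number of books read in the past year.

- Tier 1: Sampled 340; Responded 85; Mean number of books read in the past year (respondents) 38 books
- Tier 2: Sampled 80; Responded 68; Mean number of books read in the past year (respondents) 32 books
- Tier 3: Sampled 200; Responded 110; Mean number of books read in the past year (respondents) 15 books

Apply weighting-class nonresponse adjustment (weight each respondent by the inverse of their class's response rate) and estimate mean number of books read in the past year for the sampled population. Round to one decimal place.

Class response rates: Tier 1 85/340 = 25%, Tier 2 68/80 = 85%, Tier 3 110/200 = 55%.
With weight = n_sampled/n_responded per class, the weighted class total is n_sampled:
  Tier 1: 340 × 38 = 12,920
  Tier 2: 80 × 32 = 2560
  Tier 3: 200 × 15 = 3000
Adjusted estimate = 18,480 / 620 = 29.8065 → 29.8.

29.8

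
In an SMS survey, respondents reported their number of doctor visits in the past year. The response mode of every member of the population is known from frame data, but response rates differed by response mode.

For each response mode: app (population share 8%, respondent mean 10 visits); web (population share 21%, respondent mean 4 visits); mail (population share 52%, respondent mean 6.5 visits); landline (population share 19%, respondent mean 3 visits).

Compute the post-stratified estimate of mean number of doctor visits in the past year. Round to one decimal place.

Post-stratification weights by population share, not respondent share:
  app: 0.08 × 10 = 0.8
  web: 0.21 × 4 = 0.84
  mail: 0.52 × 6.5 = 3.38
  landline: 0.19 × 3 = 0.57
Post-stratified estimate = 5.59 → 5.6.

5.6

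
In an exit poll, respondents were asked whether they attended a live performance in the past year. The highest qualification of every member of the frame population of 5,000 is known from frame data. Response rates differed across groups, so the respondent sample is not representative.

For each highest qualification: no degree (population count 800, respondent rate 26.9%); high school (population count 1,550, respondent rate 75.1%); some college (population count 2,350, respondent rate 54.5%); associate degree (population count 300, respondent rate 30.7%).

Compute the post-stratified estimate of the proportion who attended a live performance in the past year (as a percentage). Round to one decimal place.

Each cell contributes population-share × respondent value:
  no degree: (800/5,000) × 26.9 = 4.304
  high school: (1,550/5,000) × 75.1 = 23.281
  some college: (2,350/5,000) × 54.5 = 25.615
  associate degree: (300/5,000) × 30.7 = 1.842
Post-stratified estimate = 55.042 → 55.0%.

55.0%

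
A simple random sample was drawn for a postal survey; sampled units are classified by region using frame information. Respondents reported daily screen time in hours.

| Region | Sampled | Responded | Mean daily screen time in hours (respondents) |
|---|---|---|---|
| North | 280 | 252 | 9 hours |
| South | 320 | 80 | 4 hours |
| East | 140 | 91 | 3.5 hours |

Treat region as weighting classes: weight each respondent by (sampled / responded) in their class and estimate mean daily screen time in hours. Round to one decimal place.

Response rates by class: North 252/280 = 90%, South 80/320 = 25%, East 91/140 = 65%.
Inverse-response-rate weighting restores each class to its sampled count, so class totals weight by n_sampled:
  North: 280 × 9 = 2520
  South: 320 × 4 = 1280
  East: 140 × 3.5 = 490
Adjusted estimate = 4290 / 740 = 5.7973 → 5.8.

5.8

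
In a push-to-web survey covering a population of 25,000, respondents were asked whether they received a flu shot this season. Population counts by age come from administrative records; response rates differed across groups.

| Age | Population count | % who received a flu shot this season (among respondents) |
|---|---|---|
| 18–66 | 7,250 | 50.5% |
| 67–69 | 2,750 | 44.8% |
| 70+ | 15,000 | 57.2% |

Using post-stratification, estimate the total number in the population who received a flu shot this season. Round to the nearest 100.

13,500

Each cell contributes its population count × the respondent rate:
  18–66: 7,250 × 50.5% = 3661.25
  67–69: 2,750 × 44.8% = 1232
  70+: 15,000 × 57.2% = 8580
Estimated total = 13473.2 → 13,500.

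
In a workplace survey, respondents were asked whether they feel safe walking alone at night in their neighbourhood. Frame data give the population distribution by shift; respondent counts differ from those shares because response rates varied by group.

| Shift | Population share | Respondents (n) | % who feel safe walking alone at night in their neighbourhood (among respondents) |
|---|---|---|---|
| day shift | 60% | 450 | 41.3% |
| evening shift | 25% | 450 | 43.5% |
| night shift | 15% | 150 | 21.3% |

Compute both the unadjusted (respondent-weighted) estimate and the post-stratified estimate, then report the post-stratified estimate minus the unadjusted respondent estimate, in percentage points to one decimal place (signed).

-0.5 percentage points

Naive respondent-only estimate (weights = respondent counts):
  (450/1050)×41.3 + (450/1050)×43.5 + (150/1050)×21.3 = 39.3857%
Post-stratified estimate weights by population shares:
  0.6×41.3 + 0.25×43.5 + 0.15×21.3 = 38.85%
Difference = 38.85 − 39.3857 = -0.5357 pp.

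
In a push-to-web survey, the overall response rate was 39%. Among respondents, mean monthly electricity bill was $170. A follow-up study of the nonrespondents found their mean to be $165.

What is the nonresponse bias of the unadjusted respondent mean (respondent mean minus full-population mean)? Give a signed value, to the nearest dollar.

+$3

Nonresponse fraction = 1 − 0.39 = 0.61.
Bias = (nonresponse fraction) × (respondent mean − nonrespondent mean)
     = 0.61 × (170 − 165) = 0.61 × 5 = 3.05.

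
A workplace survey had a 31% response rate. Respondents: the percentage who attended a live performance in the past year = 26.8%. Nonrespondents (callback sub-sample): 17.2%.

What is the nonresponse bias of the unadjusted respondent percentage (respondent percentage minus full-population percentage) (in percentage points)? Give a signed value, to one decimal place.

Nonresponse fraction = 1 − 0.31 = 0.69.
Bias = (nonresponse fraction) × (respondent percentage − nonrespondent percentage)
     = 0.69 × (26.8 − 17.2) = 0.69 × 9.6 = 6.624.

+6.6 percentage points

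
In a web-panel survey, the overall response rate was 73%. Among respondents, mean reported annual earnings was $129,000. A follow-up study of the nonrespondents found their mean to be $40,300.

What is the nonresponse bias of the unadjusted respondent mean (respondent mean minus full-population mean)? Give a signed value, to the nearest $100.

Nonresponse fraction = 1 − 0.73 = 0.27.
Bias = (nonresponse fraction) × (respondent mean − nonrespondent mean)
     = 0.27 × (129,000 − 40,300) = 0.27 × 88,700 = 23,949.

+$23,900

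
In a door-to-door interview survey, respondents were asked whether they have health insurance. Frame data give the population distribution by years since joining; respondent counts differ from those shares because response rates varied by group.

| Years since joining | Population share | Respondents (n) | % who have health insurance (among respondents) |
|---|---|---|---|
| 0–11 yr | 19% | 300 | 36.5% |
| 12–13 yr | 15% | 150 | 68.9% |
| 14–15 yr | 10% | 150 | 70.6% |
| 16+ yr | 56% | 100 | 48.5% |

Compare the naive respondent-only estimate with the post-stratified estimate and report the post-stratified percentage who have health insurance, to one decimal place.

51.5%

Naive respondent-only estimate (weights = respondent counts):
  (300/700)×36.5 + (150/700)×68.9 + (150/700)×70.6 + (100/700)×48.5 = 52.4643%
Post-stratifying to population shares instead:
  0.19×36.5 + 0.15×68.9 + 0.1×70.6 + 0.56×48.5 = 51.49%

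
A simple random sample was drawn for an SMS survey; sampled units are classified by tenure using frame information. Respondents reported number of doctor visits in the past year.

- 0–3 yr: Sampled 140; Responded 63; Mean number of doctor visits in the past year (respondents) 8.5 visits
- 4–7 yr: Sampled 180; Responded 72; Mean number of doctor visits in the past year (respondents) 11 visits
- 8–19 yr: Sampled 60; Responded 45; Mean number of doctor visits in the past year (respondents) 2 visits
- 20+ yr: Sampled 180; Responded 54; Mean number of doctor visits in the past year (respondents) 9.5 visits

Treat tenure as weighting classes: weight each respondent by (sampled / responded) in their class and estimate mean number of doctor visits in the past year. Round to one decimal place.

8.9

Response rates by class: 0–3 yr 63/140 = 45%, 4–7 yr 72/180 = 40%, 8–19 yr 45/60 = 75%, 20+ yr 54/180 = 30%.
With weight = n_sampled/n_responded per class, the weighted class total is n_sampled:
  0–3 yr: 140 × 8.5 = 1190
  4–7 yr: 180 × 11 = 1980
  8–19 yr: 60 × 2 = 120
  20+ yr: 180 × 9.5 = 1710
Adjusted estimate = 5000 / 560 = 8.92857 → 8.9.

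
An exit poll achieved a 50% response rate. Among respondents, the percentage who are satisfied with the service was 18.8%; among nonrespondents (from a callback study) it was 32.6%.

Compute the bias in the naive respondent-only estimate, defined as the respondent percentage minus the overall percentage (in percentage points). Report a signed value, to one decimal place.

Nonresponse fraction = 1 − 0.5 = 0.5.
Bias = (nonresponse fraction) × (respondent percentage − nonrespondent percentage)
     = 0.5 × (18.8 − 32.6) = 0.5 × -13.8 = -6.9.

-6.9 percentage points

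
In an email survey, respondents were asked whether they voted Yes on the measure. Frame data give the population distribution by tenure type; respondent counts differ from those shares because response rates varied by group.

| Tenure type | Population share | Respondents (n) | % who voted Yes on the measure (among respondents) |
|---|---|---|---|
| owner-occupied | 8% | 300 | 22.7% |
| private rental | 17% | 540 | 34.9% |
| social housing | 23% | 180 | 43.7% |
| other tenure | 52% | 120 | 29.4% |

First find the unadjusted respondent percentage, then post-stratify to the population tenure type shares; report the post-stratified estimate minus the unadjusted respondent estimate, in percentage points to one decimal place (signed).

+0.6 percentage points

Unadjusted (pooled respondent) estimate weights by respondent counts:
  (300/1140)×22.7 + (540/1140)×34.9 + (180/1140)×43.7 + (120/1140)×29.4 = 32.5%
Reweighting by population tenure type shares:
  0.08×22.7 + 0.17×34.9 + 0.23×43.7 + 0.52×29.4 = 33.088%
Difference = 33.088 − 32.5 = 0.588 pp.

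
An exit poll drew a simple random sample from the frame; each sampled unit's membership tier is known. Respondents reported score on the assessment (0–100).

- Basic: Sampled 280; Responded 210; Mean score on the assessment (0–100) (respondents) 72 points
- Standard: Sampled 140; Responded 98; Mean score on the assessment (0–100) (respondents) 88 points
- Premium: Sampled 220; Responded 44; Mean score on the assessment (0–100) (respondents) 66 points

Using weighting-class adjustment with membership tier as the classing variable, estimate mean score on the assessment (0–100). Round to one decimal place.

73.4

Response rates by class: Basic 210/280 = 75%, Standard 98/140 = 70%, Premium 44/220 = 20%.
Each respondent's weight = sampled/responded in their class; summing within a class gives n_sampled, so:
  Basic: 280 × 72 = 20,160
  Standard: 140 × 88 = 12,320
  Premium: 220 × 66 = 14,520
Adjusted estimate = 47,000 / 640 = 73.4375 → 73.4.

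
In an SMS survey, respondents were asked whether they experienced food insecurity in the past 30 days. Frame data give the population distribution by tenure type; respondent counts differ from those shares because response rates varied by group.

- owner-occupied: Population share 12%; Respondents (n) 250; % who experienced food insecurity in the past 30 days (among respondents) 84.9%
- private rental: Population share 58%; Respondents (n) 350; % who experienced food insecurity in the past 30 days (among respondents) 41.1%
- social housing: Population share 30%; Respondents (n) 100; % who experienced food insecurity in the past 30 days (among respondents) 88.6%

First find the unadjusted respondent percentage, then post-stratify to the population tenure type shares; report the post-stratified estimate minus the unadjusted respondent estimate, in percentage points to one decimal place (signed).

Unadjusted (pooled respondent) estimate weights by respondent counts:
  (250/700)×84.9 + (350/700)×41.1 + (100/700)×88.6 = 63.5286%
Reweighting by population tenure type shares:
  0.12×84.9 + 0.58×41.1 + 0.3×88.6 = 60.606%
Difference = 60.606 − 63.5286 = -2.9226 pp.

-2.9 percentage points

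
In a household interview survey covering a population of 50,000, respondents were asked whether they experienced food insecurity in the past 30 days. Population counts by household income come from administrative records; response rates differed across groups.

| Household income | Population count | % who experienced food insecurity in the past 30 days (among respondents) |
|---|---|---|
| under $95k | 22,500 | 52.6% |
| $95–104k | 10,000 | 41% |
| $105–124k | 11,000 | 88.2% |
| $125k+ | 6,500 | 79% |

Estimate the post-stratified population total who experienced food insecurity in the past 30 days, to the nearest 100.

Estimated count per cell = population count × respondent percentage:
  under $95k: 22,500 × 52.6% = 11,835
  $95–104k: 10,000 × 41% = 4100
  $105–124k: 11,000 × 88.2% = 9702
  $125k+: 6,500 × 79% = 5135
Estimated total = 30,772 → 30,800.

30,800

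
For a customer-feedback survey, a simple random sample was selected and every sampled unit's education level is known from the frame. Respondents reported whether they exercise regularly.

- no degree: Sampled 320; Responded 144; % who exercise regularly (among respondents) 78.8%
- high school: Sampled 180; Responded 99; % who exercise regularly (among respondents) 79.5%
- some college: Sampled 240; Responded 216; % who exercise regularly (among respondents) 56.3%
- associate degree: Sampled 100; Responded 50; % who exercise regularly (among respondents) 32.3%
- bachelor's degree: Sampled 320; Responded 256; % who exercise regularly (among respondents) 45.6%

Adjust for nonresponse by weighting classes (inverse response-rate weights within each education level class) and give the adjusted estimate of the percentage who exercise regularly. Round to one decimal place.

Class response rates: no degree 144/320 = 45%, high school 99/180 = 55%, some college 216/240 = 90%, associate degree 50/100 = 50%, bachelor's degree 256/320 = 80%.
Weighting each respondent by the inverse class response rate inflates each class back to its sampled size, so the class weight is n_sampled:
  no degree: 320 × 78.8 = 25,216
  high school: 180 × 79.5 = 14,310
  some college: 240 × 56.3 = 13,512
  associate degree: 100 × 32.3 = 3230
  bachelor's degree: 320 × 45.6 = 14,592
Adjusted estimate = 70,860 / 1,160 = 61.0862 → 61.1%.

61.1%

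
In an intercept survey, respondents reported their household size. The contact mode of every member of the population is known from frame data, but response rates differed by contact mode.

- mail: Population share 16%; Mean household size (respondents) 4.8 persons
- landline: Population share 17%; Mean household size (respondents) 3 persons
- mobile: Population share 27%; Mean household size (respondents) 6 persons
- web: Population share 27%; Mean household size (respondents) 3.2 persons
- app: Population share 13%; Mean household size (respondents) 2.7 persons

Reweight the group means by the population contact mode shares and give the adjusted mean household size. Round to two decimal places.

4.11

Post-stratification weights by population share, not respondent share:
  mail: 0.16 × 4.8 = 0.768
  landline: 0.17 × 3 = 0.51
  mobile: 0.27 × 6 = 1.62
  web: 0.27 × 3.2 = 0.864
  app: 0.13 × 2.7 = 0.351
Post-stratified estimate = 4.113 → 4.11.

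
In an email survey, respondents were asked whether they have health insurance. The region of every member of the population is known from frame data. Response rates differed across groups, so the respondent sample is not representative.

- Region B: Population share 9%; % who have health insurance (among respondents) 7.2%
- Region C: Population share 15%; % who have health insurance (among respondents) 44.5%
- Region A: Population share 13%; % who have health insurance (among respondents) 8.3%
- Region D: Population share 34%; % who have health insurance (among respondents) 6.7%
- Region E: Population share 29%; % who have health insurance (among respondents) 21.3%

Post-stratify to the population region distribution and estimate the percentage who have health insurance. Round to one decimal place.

16.9%

Each cell contributes population-share × respondent value:
  Region B: 0.09 × 7.2 = 0.648
  Region C: 0.15 × 44.5 = 6.675
  Region A: 0.13 × 8.3 = 1.079
  Region D: 0.34 × 6.7 = 2.278
  Region E: 0.29 × 21.3 = 6.177
Post-stratified estimate = 16.857 → 16.9%.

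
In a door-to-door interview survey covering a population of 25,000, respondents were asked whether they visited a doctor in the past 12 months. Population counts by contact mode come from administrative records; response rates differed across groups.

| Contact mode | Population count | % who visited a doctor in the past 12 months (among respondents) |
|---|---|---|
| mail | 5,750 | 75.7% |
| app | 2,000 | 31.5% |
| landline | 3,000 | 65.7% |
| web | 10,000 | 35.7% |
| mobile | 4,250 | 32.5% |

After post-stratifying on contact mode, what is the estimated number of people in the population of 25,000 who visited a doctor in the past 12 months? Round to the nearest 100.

11,900

Each cell contributes its population count × the respondent rate:
  mail: 5,750 × 75.7% = 4352.75
  app: 2,000 × 31.5% = 630
  landline: 3,000 × 65.7% = 1971
  web: 10,000 × 35.7% = 3570
  mobile: 4,250 × 32.5% = 1381.25
Estimated total = 11,905 → 11,900.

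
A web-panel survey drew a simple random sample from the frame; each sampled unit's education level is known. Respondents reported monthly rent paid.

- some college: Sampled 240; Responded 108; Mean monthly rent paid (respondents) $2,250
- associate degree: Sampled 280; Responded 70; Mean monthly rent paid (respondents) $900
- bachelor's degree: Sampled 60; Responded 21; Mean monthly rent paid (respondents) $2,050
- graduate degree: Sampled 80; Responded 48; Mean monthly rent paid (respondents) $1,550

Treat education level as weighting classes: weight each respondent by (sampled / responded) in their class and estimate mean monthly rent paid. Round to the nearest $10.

$1,570

Response rates by class: some college 108/240 = 45%, associate degree 70/280 = 25%, bachelor's degree 21/60 = 35%, graduate degree 48/80 = 60%.
Weighting each respondent by the inverse class response rate inflates each class back to its sampled size, so the class weight is n_sampled:
  some college: 240 × 2250 = 540,000
  associate degree: 280 × 900 = 252,000
  bachelor's degree: 60 × 2050 = 123,000
  graduate degree: 80 × 1550 = 124,000
Adjusted estimate = 1,039,000 / 660 = 1574.24 → $1,570.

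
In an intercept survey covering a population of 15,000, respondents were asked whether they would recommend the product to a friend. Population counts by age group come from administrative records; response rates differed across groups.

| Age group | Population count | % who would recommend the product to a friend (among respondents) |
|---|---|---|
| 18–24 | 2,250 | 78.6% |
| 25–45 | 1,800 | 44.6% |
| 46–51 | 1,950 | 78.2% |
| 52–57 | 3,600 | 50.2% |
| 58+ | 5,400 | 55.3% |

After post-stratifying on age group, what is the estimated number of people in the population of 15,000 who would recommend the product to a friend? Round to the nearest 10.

Each cell contributes its population count × the respondent rate:
  18–24: 2,250 × 78.6% = 1768.5
  25–45: 1,800 × 44.6% = 802.8
  46–51: 1,950 × 78.2% = 1524.9
  52–57: 3,600 × 50.2% = 1807.2
  58+: 5,400 × 55.3% = 2986.2
Estimated total = 8889.6 → 8,890.

8,890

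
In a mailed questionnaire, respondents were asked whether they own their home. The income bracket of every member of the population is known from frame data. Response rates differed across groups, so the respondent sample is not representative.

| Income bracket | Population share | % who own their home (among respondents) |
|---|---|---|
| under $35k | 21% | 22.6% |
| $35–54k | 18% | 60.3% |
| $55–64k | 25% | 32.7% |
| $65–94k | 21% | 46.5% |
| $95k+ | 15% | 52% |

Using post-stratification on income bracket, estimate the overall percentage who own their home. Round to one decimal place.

41.3%

Weight each group's respondent value by its population share:
  under $35k: 0.21 × 22.6 = 4.746
  $35–54k: 0.18 × 60.3 = 10.854
  $55–64k: 0.25 × 32.7 = 8.175
  $65–94k: 0.21 × 46.5 = 9.765
  $95k+: 0.15 × 52 = 7.8
Post-stratified estimate = 41.34 → 41.3%.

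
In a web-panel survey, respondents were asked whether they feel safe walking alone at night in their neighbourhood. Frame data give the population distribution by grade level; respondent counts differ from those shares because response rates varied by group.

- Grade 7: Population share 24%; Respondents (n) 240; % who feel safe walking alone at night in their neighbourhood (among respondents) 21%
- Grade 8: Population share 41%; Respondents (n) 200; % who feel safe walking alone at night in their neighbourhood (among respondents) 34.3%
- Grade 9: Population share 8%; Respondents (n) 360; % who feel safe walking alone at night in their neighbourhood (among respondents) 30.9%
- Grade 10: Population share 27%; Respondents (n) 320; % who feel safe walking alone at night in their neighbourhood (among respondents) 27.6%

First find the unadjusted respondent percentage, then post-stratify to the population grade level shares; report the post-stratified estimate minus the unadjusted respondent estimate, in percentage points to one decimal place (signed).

Unadjusted (pooled respondent) estimate weights by respondent counts:
  (240/1120)×21 + (200/1120)×34.3 + (360/1120)×30.9 + (320/1120)×27.6 = 28.4429%
Reweighting by population grade level shares:
  0.24×21 + 0.41×34.3 + 0.08×30.9 + 0.27×27.6 = 29.027%
Difference = 29.027 − 28.4429 = 0.5841 pp.

+0.6 percentage points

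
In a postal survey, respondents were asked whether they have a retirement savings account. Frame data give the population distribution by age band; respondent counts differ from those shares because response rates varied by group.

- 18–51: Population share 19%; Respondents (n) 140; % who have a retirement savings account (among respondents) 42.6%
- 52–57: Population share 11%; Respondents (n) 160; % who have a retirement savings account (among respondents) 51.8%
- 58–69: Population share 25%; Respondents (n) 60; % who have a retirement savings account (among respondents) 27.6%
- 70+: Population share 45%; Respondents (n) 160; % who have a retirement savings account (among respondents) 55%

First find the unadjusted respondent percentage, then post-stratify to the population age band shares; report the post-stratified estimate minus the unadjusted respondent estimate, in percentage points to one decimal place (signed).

Without adjustment, the pooled respondent share is:
  (140/520)×42.6 + (160/520)×51.8 + (60/520)×27.6 + (160/520)×55 = 47.5154%
Post-stratified estimate weights by population shares:
  0.19×42.6 + 0.11×51.8 + 0.25×27.6 + 0.45×55 = 45.442%
Difference = 45.442 − 47.5154 = -2.0734 pp.

-2.1 percentage points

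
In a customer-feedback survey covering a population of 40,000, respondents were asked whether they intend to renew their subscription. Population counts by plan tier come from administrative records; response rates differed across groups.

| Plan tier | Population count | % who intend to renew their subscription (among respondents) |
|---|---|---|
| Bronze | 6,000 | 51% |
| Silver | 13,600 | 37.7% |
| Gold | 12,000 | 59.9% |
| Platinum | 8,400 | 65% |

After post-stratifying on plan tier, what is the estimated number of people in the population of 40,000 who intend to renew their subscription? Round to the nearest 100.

20,800

Estimated count per cell = population count × respondent percentage:
  Bronze: 6,000 × 51% = 3060
  Silver: 13,600 × 37.7% = 5127.2
  Gold: 12,000 × 59.9% = 7188
  Platinum: 8,400 × 65% = 5460
Estimated total = 20835.2 → 20,800.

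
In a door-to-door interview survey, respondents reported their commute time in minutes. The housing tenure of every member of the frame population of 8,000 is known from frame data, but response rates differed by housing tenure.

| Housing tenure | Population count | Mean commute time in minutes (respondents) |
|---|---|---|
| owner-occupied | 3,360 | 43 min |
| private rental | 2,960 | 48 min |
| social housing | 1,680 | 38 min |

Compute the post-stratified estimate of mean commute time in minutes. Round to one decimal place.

43.8

Reweight to the known housing tenure distribution:
  owner-occupied: (3,360/8,000) × 43 = 18.06
  private rental: (2,960/8,000) × 48 = 17.76
  social housing: (1,680/8,000) × 38 = 7.98
Post-stratified estimate = 43.8 → 43.8.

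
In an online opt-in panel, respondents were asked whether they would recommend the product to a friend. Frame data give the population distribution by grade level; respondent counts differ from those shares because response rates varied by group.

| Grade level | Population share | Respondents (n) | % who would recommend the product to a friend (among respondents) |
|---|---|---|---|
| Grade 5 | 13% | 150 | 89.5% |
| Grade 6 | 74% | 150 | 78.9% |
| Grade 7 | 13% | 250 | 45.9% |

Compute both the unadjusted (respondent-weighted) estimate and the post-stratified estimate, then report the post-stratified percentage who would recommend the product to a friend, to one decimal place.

Naive respondent-only estimate (weights = respondent counts):
  (150/550)×89.5 + (150/550)×78.9 + (250/550)×45.9 = 66.7909%
Post-stratified estimate weights by population shares:
  0.13×89.5 + 0.74×78.9 + 0.13×45.9 = 75.988%

76.0%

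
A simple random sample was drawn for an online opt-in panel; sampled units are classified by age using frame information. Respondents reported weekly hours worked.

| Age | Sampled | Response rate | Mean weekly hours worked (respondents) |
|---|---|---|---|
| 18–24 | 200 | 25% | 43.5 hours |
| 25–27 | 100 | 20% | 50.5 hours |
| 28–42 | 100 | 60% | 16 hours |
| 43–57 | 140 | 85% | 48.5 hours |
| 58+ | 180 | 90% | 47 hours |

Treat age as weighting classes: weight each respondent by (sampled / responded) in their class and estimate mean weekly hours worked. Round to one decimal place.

With weight = n_sampled/n_responded per class, the weighted class total is n_sampled:
  18–24: 200 × 43.5 = 8700
  25–27: 100 × 50.5 = 5050
  28–42: 100 × 16 = 1600
  43–57: 140 × 48.5 = 6790
  58+: 180 × 47 = 8460
Adjusted estimate = 30,600 / 720 = 42.5 → 42.5.

42.5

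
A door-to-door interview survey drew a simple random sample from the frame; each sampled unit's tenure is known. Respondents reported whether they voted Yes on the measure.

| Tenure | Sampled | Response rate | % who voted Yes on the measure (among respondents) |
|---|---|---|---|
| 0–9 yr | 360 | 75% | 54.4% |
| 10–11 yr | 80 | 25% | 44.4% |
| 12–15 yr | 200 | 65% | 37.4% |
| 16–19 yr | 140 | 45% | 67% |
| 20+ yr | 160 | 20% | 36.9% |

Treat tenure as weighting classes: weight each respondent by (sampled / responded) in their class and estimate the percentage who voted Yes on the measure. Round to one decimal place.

With weight = n_sampled/n_responded per class, the weighted class total is n_sampled:
  0–9 yr: 360 × 54.4 = 19,584
  10–11 yr: 80 × 44.4 = 3552
  12–15 yr: 200 × 37.4 = 7480
  16–19 yr: 140 × 67 = 9380
  20+ yr: 160 × 36.9 = 5904
Adjusted estimate = 45,900 / 940 = 48.8298 → 48.8%.

48.8%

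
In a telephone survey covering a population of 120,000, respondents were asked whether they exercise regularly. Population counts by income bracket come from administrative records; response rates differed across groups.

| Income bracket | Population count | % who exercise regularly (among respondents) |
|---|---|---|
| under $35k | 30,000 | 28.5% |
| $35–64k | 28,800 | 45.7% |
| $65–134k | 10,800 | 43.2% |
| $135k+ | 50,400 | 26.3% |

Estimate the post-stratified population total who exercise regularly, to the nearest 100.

39,600

Apply each group's respondent rate to its population count:
  under $35k: 30,000 × 28.5% = 8550
  $35–64k: 28,800 × 45.7% = 13161.6
  $65–134k: 10,800 × 43.2% = 4665.6
  $135k+: 50,400 × 26.3% = 13255.2
Estimated total = 39632.4 → 39,600.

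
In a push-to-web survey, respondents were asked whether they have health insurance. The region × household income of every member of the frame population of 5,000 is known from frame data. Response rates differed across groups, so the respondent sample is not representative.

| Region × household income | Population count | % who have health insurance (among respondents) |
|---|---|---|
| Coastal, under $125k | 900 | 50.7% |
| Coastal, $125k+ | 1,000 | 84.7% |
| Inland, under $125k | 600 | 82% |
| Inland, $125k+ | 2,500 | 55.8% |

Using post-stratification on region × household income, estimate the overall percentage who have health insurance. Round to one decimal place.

Each cell contributes population-share × respondent value:
  Coastal, under $125k: (900/5,000) × 50.7 = 9.126
  Coastal, $125k+: (1,000/5,000) × 84.7 = 16.94
  Inland, under $125k: (600/5,000) × 82 = 9.84
  Inland, $125k+: (2,500/5,000) × 55.8 = 27.9
Post-stratified estimate = 63.806 → 63.8%.

63.8%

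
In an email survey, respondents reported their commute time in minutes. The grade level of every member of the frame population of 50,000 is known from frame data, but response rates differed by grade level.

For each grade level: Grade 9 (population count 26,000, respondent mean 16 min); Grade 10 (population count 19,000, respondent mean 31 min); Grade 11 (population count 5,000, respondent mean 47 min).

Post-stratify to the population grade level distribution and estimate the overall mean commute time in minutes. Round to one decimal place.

24.8

Weight each group's respondent value by its population share:
  Grade 9: (26,000/50,000) × 16 = 8.32
  Grade 10: (19,000/50,000) × 31 = 11.78
  Grade 11: (5,000/50,000) × 47 = 4.7
Post-stratified estimate = 24.8 → 24.8.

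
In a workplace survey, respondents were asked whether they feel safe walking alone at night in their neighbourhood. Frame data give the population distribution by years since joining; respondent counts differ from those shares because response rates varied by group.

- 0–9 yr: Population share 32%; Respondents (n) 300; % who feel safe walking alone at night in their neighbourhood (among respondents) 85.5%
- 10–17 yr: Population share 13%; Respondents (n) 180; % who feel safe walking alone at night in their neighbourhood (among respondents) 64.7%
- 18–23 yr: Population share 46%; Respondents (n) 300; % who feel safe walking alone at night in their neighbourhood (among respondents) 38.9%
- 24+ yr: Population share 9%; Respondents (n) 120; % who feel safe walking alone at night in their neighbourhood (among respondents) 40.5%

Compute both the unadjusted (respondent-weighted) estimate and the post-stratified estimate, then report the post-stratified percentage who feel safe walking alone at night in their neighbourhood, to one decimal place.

Without adjustment, the pooled respondent share is:
  (300/900)×85.5 + (180/900)×64.7 + (300/900)×38.9 + (120/900)×40.5 = 59.8067%
Reweighting by population years since joining shares:
  0.32×85.5 + 0.13×64.7 + 0.46×38.9 + 0.09×40.5 = 57.31%

57.3%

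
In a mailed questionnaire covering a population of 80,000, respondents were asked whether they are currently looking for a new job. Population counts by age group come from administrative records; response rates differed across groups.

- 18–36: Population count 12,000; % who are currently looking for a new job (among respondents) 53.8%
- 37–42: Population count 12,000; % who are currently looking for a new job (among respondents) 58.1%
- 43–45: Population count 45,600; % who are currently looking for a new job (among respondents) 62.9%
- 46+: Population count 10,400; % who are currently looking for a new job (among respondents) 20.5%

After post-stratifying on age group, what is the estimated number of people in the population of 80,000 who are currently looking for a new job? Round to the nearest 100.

44,200

Apply each group's respondent rate to its population count:
  18–36: 12,000 × 53.8% = 6456
  37–42: 12,000 × 58.1% = 6972
  43–45: 45,600 × 62.9% = 28682.4
  46+: 10,400 × 20.5% = 2132
Estimated total = 44242.4 → 44,200.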